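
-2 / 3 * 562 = -1124/3 = -374.67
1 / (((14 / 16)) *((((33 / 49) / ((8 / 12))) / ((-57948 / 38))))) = -98336/57 = -1725.19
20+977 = 997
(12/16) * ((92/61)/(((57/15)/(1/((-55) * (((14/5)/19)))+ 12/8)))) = 0.41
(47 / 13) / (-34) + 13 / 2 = 1413/221 = 6.39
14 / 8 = 7/4 = 1.75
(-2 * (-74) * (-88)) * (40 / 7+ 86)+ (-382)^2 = -7339940/7 = -1048562.86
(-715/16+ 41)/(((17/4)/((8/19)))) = -118/323 = -0.37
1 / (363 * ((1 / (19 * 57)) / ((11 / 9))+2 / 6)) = 361/43780 = 0.01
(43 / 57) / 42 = 43/2394 = 0.02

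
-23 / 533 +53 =28226/533 = 52.96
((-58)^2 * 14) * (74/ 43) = 3485104/43 = 81048.93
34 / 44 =17/22 = 0.77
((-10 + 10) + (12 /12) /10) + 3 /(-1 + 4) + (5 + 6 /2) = 91/10 = 9.10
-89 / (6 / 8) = -356/3 = -118.67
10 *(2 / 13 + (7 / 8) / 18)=1895/936 = 2.02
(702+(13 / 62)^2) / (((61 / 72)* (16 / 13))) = 315742869/468968 = 673.27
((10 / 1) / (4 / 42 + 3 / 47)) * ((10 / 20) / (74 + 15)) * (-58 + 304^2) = 455786730/13973 = 32619.10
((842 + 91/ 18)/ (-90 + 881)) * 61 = 930067/14238 = 65.32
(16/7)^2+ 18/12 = 659/98 = 6.72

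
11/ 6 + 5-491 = -2905/6 = -484.17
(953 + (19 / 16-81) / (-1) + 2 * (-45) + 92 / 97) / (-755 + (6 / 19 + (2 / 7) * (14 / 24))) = -83488869/66747640 = -1.25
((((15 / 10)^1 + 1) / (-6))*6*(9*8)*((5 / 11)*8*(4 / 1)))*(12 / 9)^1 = -38400/11 = -3490.91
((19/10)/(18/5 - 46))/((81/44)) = -209/8586 = -0.02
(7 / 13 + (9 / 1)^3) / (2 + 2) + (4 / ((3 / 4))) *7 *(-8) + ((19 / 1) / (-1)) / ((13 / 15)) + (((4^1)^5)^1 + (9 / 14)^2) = 6774175/7644 = 886.21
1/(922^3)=1/783777448 = 0.00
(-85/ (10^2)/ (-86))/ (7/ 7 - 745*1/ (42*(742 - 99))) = 229551/22584460 = 0.01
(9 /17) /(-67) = -9/1139 = -0.01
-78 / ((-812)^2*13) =-3/329672 = 0.00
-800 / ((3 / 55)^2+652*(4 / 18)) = -21780000/3944681 = -5.52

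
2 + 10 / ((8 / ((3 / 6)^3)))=69/32 = 2.16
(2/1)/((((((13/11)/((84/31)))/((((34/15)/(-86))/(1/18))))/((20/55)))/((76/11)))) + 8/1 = 2415416/953095 = 2.53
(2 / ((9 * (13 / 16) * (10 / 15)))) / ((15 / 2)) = 32/585 = 0.05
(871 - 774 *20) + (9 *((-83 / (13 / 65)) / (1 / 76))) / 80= -72629/4 = -18157.25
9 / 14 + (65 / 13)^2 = 359/14 = 25.64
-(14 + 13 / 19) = -279/19 = -14.68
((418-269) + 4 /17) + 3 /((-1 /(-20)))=3557/17 = 209.24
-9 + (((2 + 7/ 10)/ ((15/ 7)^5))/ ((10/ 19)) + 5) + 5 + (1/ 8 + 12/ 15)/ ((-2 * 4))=44906203/45000000 = 1.00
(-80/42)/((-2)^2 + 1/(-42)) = -80/167 = -0.48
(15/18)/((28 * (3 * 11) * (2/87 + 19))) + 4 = 2446781/611688 = 4.00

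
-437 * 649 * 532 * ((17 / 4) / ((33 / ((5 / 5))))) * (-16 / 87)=932725808/261 = 3573662.10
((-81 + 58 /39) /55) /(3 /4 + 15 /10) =-0.64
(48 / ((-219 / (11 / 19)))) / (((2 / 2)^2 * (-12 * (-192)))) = -11/199728 = 0.00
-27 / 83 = -0.33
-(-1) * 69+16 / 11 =70.45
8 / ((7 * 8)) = 1/7 = 0.14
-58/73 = -0.79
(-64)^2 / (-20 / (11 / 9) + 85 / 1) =45056/755 = 59.68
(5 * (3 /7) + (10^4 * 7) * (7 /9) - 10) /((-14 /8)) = -13718020/441 = -31106.62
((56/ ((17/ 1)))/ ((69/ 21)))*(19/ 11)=7448/4301 = 1.73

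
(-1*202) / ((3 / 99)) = -6666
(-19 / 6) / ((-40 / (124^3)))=150941.07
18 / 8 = 9/4 = 2.25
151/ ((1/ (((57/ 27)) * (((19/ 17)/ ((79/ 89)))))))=4851479/12087 = 401.38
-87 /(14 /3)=-261/14 = -18.64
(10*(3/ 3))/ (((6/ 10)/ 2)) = 100/3 = 33.33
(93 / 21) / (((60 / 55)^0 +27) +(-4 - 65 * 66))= -31/29862 = 0.00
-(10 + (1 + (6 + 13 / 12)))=-217/12 = -18.08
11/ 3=3.67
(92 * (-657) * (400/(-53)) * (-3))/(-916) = 18133200/12137 = 1494.04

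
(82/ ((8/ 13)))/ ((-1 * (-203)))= 533/812 = 0.66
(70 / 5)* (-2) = -28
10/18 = 5/9 = 0.56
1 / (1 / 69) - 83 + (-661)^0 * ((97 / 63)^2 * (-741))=-2342545/1323 = -1770.63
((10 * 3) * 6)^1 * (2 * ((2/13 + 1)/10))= 540/13 = 41.54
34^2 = 1156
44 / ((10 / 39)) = 858/5 = 171.60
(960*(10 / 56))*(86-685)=-718800/7 = -102685.71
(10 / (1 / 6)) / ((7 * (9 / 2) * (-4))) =-0.48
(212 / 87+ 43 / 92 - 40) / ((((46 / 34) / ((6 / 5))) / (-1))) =1009511/30682 = 32.90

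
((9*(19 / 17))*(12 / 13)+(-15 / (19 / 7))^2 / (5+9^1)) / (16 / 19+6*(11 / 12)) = 1829619/1011959 = 1.81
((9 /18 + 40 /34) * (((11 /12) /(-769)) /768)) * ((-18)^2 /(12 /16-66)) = 627/48526976 = 0.00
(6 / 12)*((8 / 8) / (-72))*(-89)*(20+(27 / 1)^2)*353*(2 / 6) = 23531333/432 = 54470.68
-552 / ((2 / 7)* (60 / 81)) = -13041/5 = -2608.20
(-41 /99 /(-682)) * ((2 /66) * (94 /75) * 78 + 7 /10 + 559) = 38064113/111404700 = 0.34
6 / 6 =1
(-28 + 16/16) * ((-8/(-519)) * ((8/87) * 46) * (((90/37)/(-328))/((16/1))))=6210/7610789 = 0.00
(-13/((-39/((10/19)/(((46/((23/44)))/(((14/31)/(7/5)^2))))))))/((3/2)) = 125/408177 = 0.00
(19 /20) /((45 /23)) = 437/900 = 0.49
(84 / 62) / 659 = 42/20429 = 0.00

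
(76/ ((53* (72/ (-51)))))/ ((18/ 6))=-323/954 = -0.34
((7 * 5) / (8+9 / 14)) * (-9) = -4410/121 = -36.45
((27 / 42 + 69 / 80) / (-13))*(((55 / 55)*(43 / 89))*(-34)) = 616233/323960 = 1.90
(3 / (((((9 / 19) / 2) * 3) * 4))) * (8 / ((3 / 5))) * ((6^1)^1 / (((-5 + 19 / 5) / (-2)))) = 3800/27 = 140.74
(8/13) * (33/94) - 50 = -30418/611 = -49.78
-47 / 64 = -0.73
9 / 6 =3/2 = 1.50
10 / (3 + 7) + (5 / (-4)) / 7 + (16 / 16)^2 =51/28 = 1.82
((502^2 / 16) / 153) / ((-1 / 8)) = -126002/153 = -823.54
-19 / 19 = -1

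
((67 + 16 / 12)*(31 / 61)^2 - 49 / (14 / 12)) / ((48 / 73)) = -19844393/535824 = -37.04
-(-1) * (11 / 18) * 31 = 341/18 = 18.94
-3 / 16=-0.19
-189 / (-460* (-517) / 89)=-16821/237820 = -0.07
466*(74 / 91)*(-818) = -309977.05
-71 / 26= -2.73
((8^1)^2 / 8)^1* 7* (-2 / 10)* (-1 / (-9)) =-56/45 = -1.24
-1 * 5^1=-5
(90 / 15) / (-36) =-1/6 = -0.17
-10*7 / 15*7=-98/3 = -32.67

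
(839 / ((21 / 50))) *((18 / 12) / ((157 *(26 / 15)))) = 11.01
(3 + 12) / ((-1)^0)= 15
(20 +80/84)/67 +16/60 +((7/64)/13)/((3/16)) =228367/365820 = 0.62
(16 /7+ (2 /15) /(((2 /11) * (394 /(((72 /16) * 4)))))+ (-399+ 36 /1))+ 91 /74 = -183402711/510230 = -359.45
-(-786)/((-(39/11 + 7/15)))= -64845/331 = -195.91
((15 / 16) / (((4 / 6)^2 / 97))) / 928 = 13095/59392 = 0.22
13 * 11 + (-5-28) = 110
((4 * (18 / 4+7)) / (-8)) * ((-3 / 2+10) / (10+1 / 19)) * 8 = -7429/191 = -38.90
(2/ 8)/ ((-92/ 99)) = -99/368 = -0.27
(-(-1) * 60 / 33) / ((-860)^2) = 1/406780 = 0.00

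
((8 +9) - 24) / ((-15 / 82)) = 574/15 = 38.27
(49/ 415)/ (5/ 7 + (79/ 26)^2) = 0.01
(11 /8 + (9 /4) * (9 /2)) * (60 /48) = 115/8 = 14.38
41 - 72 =-31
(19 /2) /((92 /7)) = 133/184 = 0.72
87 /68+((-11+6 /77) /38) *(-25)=842131/99484 = 8.46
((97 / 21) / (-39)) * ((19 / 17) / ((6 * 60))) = -1843/5012280 = 0.00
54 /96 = 9/16 = 0.56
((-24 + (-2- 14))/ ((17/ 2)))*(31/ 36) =-620/153 = -4.05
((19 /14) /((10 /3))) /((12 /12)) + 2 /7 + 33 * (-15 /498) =-3499/11620 = -0.30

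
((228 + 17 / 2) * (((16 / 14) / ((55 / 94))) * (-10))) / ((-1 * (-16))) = -288.71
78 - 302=-224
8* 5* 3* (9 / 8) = 135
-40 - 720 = -760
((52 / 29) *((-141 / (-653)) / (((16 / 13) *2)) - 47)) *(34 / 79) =-216641659/5984092 = -36.20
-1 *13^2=-169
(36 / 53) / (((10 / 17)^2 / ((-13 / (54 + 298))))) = -33813/466400 = -0.07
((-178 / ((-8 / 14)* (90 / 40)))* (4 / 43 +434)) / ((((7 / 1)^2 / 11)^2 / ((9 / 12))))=33502359/14749 = 2271.50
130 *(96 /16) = 780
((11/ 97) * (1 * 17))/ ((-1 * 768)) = -187/74496 = 0.00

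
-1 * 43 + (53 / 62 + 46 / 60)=-19241/465 = -41.38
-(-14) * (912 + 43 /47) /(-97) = -131.76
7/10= 0.70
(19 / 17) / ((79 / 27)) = 513/1343 = 0.38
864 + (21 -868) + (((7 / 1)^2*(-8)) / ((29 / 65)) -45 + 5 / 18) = -473111/522 = -906.34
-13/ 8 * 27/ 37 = -351/296 = -1.19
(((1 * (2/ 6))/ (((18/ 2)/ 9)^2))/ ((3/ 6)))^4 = 16/81 = 0.20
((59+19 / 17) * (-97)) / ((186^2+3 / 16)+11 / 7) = -11103008/65874133 = -0.17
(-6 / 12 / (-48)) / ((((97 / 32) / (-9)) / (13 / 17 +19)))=-1008/1649 = -0.61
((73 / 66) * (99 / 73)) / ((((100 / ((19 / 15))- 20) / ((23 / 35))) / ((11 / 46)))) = 627/156800 = 0.00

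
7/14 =1/2 = 0.50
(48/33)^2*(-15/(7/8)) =-30720/847 = -36.27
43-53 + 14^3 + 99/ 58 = 158671/58 = 2735.71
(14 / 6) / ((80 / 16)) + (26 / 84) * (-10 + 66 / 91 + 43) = 10.91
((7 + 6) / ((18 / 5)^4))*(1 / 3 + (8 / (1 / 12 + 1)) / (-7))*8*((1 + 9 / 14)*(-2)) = 2831875/1928934 = 1.47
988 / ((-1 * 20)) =-247/5 = -49.40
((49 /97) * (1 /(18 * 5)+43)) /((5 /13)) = 2465827/43650 = 56.49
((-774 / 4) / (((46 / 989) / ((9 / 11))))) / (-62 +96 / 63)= 3145149/55880 = 56.28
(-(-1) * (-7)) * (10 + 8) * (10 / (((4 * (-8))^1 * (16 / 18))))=2835/64 = 44.30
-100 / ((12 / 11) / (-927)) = 84975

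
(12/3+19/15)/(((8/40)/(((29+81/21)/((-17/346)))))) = -17610.14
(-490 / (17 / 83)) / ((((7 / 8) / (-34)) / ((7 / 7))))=92960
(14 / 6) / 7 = 1/3 = 0.33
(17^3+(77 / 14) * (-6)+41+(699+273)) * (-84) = -495012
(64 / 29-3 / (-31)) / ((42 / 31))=2071/1218 = 1.70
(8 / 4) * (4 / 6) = 4/3 = 1.33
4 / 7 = 0.57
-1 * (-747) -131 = 616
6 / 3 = 2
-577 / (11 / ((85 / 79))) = -49045/869 = -56.44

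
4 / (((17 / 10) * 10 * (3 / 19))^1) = 1.49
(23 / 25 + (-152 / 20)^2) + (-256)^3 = -419428933/25 = -16777157.32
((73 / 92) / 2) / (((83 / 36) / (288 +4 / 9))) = 94754/1909 = 49.64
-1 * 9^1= -9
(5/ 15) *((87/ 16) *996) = 7221/4 = 1805.25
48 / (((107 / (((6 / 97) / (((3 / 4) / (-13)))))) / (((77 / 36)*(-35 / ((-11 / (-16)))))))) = 1630720/31137 = 52.37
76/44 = 19/11 = 1.73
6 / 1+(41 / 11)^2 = 2407/121 = 19.89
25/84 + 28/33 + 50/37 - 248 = -2797747/11396 = -245.50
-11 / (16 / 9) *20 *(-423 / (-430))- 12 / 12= -42221/344 = -122.74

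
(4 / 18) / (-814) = -1/3663 = 0.00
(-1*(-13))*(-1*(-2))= 26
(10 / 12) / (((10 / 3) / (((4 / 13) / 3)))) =1/39 = 0.03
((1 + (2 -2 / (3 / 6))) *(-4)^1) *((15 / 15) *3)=12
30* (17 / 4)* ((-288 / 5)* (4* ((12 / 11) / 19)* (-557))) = 196349184/209 = 939469.78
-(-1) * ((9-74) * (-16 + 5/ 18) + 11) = 18593/18 = 1032.94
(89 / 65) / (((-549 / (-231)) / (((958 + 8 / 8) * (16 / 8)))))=13144054/11895 = 1105.01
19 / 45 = 0.42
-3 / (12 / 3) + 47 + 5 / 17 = 3165/68 = 46.54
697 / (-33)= -697/33 = -21.12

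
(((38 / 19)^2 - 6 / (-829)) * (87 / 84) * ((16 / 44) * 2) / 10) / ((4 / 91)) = 56927/8290 = 6.87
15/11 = 1.36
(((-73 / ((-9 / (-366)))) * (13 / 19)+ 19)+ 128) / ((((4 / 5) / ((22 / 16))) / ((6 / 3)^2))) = -5906945/456 = -12953.83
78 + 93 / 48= 1279/16 = 79.94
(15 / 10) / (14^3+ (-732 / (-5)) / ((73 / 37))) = 1095/2057288 = 0.00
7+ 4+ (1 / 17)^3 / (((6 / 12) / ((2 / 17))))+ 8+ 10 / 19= 30986367/1586899 = 19.53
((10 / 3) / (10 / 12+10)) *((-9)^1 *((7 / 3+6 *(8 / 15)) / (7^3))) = -996/22295 = -0.04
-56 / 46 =-28/23 = -1.22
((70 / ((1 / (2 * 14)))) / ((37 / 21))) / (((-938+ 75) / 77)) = -3169320/31931 = -99.26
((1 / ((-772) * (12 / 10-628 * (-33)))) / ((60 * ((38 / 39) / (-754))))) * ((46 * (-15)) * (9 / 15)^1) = -112723/337774704 = 0.00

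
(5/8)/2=5/16 = 0.31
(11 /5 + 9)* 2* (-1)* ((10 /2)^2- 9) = -1792/5 = -358.40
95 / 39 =2.44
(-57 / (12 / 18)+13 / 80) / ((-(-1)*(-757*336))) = 6827/20348160 = 0.00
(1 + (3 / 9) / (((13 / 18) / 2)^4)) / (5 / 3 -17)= -1765299/1313806 = -1.34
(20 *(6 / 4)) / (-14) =-15/7 = -2.14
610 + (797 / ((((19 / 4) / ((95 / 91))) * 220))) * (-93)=536489/1001 = 535.95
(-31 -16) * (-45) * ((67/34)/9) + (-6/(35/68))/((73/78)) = 39146459/86870 = 450.63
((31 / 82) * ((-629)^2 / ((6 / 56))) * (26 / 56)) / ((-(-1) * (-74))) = -4309279/492 = -8758.70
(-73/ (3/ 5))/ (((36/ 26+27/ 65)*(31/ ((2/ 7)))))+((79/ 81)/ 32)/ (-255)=-89369143/143428320 = -0.62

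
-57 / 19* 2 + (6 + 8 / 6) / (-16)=-155/24 = -6.46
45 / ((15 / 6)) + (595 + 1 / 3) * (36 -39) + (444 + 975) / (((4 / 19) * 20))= -114479/80 = -1430.99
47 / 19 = 2.47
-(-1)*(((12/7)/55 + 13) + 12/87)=147033/11165 = 13.17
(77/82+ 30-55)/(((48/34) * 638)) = -33541/1255584 = -0.03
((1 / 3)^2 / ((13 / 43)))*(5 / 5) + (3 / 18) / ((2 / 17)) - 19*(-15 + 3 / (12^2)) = 536119/1872 = 286.39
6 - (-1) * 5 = 11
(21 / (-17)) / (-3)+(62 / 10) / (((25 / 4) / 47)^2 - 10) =-6277763/29989275 = -0.21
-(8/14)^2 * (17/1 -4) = -208/49 = -4.24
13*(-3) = -39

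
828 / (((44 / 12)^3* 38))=11178/25289 = 0.44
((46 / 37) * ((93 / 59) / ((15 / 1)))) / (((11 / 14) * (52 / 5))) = 4991/312169 = 0.02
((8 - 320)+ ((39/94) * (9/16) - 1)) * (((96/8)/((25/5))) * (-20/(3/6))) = 1411203/47 = 30025.60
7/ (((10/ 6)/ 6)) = 126/5 = 25.20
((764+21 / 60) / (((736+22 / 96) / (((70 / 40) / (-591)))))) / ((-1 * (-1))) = -107009/34808915 = 0.00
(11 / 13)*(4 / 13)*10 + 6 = 1454/169 = 8.60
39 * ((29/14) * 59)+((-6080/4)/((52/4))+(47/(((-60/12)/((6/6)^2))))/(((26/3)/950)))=658667/182 = 3619.05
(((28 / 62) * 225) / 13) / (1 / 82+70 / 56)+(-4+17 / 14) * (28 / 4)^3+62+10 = -16263523/18538 = -877.31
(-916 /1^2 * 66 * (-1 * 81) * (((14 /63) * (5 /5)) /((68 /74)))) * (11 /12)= 1085540.82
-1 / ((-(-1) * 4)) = -1/4 = -0.25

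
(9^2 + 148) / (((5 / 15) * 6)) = 229/2 = 114.50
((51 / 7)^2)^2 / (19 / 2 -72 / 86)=325.26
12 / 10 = 1.20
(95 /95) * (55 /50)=11/10 = 1.10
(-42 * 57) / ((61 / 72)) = -172368/61 = -2825.70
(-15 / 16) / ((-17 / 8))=15/34 = 0.44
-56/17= -3.29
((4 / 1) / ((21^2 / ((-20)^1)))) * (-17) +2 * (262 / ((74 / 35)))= 4094290/16317 = 250.92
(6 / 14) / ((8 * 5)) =3/280 = 0.01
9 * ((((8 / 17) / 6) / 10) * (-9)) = -54/85 = -0.64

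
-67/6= -11.17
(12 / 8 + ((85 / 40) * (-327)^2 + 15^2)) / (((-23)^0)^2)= 1819605/8 = 227450.62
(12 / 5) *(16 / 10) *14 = 1344/25 = 53.76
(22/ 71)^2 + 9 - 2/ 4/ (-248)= 22748129/2500336 = 9.10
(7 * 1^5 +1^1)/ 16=1/2 = 0.50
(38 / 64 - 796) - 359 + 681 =-15149/32 = -473.41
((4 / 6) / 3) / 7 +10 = 632/63 = 10.03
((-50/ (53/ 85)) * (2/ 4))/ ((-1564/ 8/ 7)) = 1750/1219 = 1.44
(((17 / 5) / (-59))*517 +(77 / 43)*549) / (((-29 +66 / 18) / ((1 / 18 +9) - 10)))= 25696792/723045 = 35.54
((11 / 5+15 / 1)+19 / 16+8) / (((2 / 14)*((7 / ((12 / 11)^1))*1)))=6333/220 = 28.79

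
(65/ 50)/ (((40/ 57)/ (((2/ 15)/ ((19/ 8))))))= 13/125 = 0.10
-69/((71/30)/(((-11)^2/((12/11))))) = -459195/142 = -3233.77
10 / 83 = 0.12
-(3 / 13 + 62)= -809/13 = -62.23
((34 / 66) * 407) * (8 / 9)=5032/27 = 186.37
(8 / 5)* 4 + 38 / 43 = 1566/215 = 7.28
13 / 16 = 0.81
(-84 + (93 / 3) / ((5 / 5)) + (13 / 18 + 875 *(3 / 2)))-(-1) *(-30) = 11072/9 = 1230.22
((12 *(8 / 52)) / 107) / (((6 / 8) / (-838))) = -26816/1391 = -19.28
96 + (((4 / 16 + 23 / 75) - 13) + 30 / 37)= 936479/11100 = 84.37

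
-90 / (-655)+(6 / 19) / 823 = 282252/2048447 = 0.14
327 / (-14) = -23.36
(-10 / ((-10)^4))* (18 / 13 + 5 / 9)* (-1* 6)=227/19500 = 0.01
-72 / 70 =-36/35 = -1.03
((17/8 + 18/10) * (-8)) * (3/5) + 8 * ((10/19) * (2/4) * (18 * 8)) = 135051/475 = 284.32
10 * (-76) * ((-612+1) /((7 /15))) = 6965400/7 = 995057.14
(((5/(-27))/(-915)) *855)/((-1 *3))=-95/1647 = -0.06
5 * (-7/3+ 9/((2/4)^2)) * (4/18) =1010/27 = 37.41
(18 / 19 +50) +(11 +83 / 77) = 92206/1463 = 63.03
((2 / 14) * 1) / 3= 1/21 = 0.05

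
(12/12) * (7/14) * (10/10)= 1/2 = 0.50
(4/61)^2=16/3721 = 0.00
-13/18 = -0.72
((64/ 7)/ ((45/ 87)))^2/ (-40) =-430592/55125 = -7.81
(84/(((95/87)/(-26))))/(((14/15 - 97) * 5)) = 570024/136895 = 4.16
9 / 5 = 1.80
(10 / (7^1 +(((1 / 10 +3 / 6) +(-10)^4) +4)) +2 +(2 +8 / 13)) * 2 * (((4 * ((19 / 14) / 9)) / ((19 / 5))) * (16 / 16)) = 30041300/20498751 = 1.47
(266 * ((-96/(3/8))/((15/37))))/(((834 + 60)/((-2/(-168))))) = -44992/20115 = -2.24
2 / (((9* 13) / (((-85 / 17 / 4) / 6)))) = -5/1404 = 0.00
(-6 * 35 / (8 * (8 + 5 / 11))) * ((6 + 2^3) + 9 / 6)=-48.12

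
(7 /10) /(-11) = -7/110 = -0.06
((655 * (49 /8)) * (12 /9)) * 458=7349755/3 = 2449918.33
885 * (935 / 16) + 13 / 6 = 2482529/48 = 51719.35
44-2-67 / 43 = 1739/43 = 40.44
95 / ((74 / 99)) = 9405/74 = 127.09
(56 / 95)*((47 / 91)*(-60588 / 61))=-22781088/75335 = -302.40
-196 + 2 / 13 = -2546/13 = -195.85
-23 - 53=-76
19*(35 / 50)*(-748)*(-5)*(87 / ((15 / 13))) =18752734/5 = 3750546.80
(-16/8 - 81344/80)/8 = -2547/20 = -127.35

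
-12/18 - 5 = -17/3 = -5.67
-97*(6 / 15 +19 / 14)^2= -1467513/4900 = -299.49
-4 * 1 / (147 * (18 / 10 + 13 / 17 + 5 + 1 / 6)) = -680/193207 = 0.00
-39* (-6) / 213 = 78/71 = 1.10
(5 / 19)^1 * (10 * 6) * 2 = 600/19 = 31.58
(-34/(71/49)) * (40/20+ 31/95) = -368186/6745 = -54.59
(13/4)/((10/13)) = 169/40 = 4.22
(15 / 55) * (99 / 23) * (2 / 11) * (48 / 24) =108/253 = 0.43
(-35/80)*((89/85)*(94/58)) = -29281/39440 = -0.74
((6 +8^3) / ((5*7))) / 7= 74/35 = 2.11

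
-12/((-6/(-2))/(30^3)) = -108000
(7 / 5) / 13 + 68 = 4427/65 = 68.11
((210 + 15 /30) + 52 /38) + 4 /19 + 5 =8249/38 = 217.08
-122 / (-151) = 122/151 = 0.81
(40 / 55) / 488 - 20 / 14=-1.43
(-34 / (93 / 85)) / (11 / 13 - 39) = 18785/23064 = 0.81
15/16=0.94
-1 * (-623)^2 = -388129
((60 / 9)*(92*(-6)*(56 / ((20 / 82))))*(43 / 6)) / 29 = -18165952/87 = -208804.05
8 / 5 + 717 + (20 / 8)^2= 14497/20 = 724.85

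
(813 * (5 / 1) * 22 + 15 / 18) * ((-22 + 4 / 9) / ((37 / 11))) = -572536195/999 = -573109.30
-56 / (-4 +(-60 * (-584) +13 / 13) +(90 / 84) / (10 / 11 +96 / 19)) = -976864/611188563 = 0.00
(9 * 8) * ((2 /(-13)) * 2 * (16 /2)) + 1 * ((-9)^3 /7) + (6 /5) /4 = -255777/910 = -281.07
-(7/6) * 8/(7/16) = -64/3 = -21.33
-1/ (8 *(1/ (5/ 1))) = -5/8 = -0.62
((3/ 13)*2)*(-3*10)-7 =-271/13 = -20.85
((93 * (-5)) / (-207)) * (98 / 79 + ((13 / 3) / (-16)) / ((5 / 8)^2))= 1.23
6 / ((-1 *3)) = -2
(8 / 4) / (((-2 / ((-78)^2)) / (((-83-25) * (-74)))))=-48623328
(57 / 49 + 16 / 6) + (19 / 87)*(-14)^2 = 198803/4263 = 46.63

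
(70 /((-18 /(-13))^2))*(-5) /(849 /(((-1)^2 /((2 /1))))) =-29575/275076 = -0.11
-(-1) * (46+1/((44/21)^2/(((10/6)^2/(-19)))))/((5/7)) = 64.35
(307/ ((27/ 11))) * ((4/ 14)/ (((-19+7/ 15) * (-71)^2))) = -16885/44144037 = 0.00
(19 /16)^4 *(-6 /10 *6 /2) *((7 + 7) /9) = -912247/163840 = -5.57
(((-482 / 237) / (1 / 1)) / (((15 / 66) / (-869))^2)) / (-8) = 278749999/75 = 3716666.65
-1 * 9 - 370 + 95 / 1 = -284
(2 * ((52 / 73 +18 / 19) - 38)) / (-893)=0.08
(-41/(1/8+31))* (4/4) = -328/249 = -1.32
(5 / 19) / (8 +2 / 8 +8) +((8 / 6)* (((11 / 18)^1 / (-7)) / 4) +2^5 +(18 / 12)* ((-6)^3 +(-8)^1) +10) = -27450809/93366 = -294.01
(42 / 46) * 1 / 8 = 21/184 = 0.11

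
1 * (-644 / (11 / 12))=-702.55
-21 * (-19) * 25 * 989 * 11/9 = 36172675/3 = 12057558.33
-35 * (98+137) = -8225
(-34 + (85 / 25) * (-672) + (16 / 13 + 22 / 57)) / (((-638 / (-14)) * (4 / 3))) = -15024037/393965 = -38.14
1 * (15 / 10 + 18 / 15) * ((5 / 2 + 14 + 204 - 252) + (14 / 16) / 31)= -84.97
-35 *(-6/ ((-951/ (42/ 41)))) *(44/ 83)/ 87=-43120/31283779 = 0.00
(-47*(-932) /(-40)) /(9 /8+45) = -43804/1845 = -23.74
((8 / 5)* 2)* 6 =96/5 = 19.20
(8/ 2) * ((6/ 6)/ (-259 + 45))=-2/107 = -0.02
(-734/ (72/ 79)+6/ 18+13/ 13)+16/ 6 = -28849/36 = -801.36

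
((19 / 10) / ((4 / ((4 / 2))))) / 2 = 19/40 = 0.48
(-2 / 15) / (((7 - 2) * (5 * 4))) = -1/750 = 0.00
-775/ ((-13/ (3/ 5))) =35.77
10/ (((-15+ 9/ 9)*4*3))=-5/84 = -0.06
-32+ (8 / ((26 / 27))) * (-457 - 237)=-75368/13 = -5797.54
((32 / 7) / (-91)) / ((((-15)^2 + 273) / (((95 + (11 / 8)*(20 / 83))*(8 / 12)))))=-84400/13164879 = -0.01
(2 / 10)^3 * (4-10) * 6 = -36/125 = -0.29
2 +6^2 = 38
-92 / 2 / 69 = -2/3 = -0.67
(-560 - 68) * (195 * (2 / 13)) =-18840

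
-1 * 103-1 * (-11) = -92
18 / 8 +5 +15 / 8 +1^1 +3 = 105/8 = 13.12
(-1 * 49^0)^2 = 1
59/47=1.26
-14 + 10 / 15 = -40/3 = -13.33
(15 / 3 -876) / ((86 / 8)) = -3484/43 = -81.02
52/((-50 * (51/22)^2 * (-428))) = 3146/6957675 = 0.00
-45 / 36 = -5/4 = -1.25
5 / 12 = 0.42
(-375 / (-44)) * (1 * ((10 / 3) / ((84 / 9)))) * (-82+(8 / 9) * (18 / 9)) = -225625/924 = -244.18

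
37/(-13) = -2.85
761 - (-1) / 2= 1523/2 = 761.50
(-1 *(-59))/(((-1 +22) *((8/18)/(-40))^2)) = 159300/7 = 22757.14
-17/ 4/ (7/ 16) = -68/7 = -9.71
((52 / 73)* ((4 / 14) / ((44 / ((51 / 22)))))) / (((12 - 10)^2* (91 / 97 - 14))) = -64311/313359508 = 0.00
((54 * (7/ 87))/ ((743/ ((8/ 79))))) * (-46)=-46368/1702213 = -0.03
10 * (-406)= -4060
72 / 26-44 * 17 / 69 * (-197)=1918112/897 = 2138.36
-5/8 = -0.62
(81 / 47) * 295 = 23895/47 = 508.40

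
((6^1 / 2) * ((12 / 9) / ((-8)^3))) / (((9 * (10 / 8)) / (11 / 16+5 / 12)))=-53/69120 = 0.00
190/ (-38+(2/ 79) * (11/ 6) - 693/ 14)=-90060/41453 = -2.17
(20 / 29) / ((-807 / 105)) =-700/7801 = -0.09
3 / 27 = 1/9 = 0.11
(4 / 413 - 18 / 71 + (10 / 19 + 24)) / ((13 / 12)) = 162344016/7242781 = 22.41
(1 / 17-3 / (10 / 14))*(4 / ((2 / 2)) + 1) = -352/17 = -20.71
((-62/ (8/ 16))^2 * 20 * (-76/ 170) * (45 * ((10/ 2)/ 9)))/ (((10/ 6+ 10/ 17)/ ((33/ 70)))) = -115689024/161 = -718565.37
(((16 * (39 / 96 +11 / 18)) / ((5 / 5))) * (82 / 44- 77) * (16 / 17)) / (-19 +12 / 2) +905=993.55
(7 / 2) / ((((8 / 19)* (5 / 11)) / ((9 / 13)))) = 13167/1040 = 12.66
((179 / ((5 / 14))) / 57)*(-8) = -20048/285 = -70.34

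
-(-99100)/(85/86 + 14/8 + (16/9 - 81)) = -153406800/118397 = -1295.70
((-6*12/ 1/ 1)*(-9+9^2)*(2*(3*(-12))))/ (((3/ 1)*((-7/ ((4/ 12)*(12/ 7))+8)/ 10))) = -4976640/17 = -292743.53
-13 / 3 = -4.33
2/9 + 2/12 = 7/18 = 0.39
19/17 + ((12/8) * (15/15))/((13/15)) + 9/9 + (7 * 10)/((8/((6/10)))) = 8043/884 = 9.10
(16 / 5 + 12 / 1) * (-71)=-1079.20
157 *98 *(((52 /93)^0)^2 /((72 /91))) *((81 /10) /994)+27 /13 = 11854413/73840 = 160.54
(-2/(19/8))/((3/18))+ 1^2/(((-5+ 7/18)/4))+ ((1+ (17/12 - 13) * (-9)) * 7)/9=4311323/56772 = 75.94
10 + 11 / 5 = 12.20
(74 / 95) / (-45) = -74/4275 = -0.02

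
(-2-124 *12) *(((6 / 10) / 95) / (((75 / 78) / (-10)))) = 46488/475 = 97.87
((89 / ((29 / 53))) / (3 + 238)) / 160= 4717/1118240 = 0.00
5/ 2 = 2.50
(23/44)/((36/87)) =667/528 = 1.26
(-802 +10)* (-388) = 307296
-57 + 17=-40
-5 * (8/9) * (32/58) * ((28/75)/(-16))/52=56/50895 = 0.00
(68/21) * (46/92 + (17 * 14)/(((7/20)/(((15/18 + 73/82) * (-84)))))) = -91493082/287 = -318791.23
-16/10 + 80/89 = -312/445 = -0.70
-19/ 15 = -1.27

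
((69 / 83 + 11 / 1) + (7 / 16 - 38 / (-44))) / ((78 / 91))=1342873/87648 = 15.32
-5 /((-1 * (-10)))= -1/2 = -0.50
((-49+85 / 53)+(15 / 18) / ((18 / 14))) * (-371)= 936551/54 = 17343.54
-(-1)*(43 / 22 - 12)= -221/22 = -10.05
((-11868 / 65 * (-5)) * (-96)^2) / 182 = 54687744/1183 = 46228.02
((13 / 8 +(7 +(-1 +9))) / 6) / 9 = 133/432 = 0.31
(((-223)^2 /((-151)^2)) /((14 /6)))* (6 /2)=447561/159607 = 2.80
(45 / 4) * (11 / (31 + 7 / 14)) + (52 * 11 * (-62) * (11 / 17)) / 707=-685773/24038 = -28.53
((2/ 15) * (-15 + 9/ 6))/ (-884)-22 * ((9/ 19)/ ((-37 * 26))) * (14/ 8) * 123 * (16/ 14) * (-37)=-8280189/83980 = -98.60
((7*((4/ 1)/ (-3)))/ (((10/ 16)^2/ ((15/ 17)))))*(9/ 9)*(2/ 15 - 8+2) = 157696/1275 = 123.68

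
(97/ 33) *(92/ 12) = 2231/99 = 22.54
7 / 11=0.64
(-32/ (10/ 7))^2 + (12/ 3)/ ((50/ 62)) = 12668/25 = 506.72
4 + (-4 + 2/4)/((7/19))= -11/2 = -5.50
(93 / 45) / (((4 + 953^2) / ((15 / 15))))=31/13623195 = 0.00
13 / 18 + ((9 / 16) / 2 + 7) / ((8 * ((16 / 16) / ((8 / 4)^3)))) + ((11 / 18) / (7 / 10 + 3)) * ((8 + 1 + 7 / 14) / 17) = 488855/60384 = 8.10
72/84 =6/7 = 0.86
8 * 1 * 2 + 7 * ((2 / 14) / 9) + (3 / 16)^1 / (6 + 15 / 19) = 99931/6192 = 16.14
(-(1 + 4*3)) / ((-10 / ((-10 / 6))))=-13/6 = -2.17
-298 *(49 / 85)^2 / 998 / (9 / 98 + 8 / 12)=-105178206/803976325 = -0.13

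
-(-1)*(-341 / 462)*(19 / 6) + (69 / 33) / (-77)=-72097/30492 = -2.36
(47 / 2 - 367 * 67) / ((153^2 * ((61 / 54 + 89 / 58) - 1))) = -474933/753134 = -0.63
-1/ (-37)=1/37 = 0.03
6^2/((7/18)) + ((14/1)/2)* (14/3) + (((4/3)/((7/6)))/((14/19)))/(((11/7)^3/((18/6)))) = 3534046/27951 = 126.44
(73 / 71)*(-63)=-4599/71 = -64.77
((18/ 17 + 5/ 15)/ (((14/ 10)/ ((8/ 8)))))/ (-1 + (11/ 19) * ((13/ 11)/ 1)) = -6745/2142 = -3.15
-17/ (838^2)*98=-833/351122 = 0.00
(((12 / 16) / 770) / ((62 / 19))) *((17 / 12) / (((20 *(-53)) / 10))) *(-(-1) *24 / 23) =-969/232780240 = 0.00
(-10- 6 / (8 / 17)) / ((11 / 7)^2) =-4459/484 = -9.21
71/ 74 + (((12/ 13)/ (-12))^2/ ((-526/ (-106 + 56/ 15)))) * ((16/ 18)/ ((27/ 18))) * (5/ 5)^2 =98383201/102467430 = 0.96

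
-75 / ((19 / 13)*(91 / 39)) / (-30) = 195/266 = 0.73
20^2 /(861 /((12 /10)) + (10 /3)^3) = 4320/8149 = 0.53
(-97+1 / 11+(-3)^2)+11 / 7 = -6648/77 = -86.34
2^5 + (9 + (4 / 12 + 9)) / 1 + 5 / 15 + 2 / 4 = 307/6 = 51.17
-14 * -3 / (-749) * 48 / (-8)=0.34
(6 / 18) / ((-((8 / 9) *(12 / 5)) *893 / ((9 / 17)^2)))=-405/8258464 = 0.00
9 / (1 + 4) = 9/5 = 1.80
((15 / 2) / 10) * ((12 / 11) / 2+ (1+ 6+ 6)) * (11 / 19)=447/76 = 5.88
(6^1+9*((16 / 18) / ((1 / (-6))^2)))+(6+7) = 307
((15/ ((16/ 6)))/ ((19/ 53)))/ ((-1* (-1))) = 2385/152 = 15.69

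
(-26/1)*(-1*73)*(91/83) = 172718/83 = 2080.94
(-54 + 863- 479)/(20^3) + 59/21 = 47893/16800 = 2.85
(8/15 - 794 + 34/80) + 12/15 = -95069/120 = -792.24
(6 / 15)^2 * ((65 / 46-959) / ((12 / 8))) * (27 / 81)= -58732/1725 = -34.05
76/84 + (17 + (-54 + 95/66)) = -5337/154 = -34.66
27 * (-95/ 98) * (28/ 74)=-2565/259 = -9.90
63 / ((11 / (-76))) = -4788/11 = -435.27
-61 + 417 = 356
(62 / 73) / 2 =31/73 = 0.42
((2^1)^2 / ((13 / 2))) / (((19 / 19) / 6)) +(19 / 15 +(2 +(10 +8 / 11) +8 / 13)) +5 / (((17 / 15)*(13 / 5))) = 729244/36465 = 20.00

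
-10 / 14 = -5/7 = -0.71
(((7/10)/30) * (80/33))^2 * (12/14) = 224/81675 = 0.00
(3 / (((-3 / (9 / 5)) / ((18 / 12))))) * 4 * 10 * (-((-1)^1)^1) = -108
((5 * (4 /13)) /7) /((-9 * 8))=-5/1638 = 0.00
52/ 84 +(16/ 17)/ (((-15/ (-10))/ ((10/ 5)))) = 223/119 = 1.87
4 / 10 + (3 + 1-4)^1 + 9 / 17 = 79/85 = 0.93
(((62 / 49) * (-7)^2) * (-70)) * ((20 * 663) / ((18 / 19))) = -182236600/3 = -60745533.33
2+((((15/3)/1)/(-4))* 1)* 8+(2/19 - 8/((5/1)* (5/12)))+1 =-5099/475 = -10.73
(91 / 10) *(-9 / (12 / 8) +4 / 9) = -455/9 = -50.56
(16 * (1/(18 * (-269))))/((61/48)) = -128/49227 = 0.00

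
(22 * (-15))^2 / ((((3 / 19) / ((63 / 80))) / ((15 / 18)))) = 3620925/8 = 452615.62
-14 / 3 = -4.67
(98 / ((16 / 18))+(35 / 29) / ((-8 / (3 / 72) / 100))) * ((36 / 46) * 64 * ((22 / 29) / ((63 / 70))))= 268563680/58029 = 4628.09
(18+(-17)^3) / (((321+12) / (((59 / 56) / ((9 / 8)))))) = -288805/20979 = -13.77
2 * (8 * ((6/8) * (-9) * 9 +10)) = -812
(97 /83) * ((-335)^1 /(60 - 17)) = -32495/3569 = -9.10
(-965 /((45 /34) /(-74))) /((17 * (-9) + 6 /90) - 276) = -1213970/9651 = -125.79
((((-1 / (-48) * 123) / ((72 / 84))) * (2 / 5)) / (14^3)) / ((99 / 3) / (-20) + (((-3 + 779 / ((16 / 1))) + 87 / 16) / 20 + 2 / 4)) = 41/132300 = 0.00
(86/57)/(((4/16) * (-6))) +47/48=-73/2736 = -0.03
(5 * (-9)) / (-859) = 45/859 = 0.05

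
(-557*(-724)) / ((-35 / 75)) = -6049020/7 = -864145.71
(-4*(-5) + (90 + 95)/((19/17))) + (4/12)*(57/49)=173086/931 = 185.91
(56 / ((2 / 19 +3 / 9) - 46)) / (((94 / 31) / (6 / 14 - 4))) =1.45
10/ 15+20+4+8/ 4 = 80/3 = 26.67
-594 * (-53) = 31482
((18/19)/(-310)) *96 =-864/2945 = -0.29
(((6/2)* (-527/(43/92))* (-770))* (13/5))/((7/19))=790386168/43 = 18381073.67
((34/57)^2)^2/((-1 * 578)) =-2312/10556001 = 0.00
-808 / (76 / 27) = -287.05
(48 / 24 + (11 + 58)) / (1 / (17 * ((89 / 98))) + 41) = 107423/62131 = 1.73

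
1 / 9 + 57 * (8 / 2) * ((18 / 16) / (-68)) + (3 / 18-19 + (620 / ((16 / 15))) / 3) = 171.26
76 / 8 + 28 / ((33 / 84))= 1777/22 = 80.77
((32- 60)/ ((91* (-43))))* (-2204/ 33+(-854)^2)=96260896/18447 = 5218.24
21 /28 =0.75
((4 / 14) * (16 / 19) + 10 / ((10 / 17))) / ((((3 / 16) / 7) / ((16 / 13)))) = 587008/741 = 792.18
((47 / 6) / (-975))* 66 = -517/975 = -0.53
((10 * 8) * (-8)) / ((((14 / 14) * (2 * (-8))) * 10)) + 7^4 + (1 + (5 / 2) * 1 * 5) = 4837/2 = 2418.50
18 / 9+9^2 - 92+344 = 335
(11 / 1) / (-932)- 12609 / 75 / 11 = -3920221/256300 = -15.30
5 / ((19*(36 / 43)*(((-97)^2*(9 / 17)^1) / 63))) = 25585/6435756 = 0.00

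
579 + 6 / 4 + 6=1173/2 = 586.50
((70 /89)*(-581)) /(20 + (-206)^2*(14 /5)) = -101675/26442078 = 0.00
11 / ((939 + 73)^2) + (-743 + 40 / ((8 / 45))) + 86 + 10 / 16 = -40162737/93104 = -431.37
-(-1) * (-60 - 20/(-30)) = -178/3 = -59.33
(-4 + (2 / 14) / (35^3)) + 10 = 1800751/300125 = 6.00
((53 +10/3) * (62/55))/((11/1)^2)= 10478/19965 = 0.52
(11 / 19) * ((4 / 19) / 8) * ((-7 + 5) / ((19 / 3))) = -33/6859 = 0.00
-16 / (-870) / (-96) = -1/5220 = 0.00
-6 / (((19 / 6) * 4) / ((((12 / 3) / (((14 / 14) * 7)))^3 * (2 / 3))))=-384/6517 = -0.06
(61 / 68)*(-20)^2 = 358.82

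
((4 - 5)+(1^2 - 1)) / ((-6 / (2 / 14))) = 0.02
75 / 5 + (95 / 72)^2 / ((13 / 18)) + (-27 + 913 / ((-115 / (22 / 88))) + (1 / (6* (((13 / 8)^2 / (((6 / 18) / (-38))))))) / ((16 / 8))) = -410310817/35449440 = -11.57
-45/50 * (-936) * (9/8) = 947.70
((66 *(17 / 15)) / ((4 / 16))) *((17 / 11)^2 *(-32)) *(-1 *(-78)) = -98102784/55 = -1783686.98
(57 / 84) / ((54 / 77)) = 209/216 = 0.97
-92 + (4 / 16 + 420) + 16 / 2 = 1345/4 = 336.25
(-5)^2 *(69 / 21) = 575/7 = 82.14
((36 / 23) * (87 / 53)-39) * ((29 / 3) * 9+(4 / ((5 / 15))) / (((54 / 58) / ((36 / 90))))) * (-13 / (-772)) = -798044533/14116020 = -56.53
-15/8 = -1.88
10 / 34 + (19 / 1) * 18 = 5819/17 = 342.29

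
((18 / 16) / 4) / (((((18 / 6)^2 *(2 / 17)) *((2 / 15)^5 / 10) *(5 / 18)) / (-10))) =-580921875/256 = -2269226.07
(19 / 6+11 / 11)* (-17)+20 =-50.83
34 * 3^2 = 306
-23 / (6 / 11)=-253/6 = -42.17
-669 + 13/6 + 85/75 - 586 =-12517/10 = -1251.70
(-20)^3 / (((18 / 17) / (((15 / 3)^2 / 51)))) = -100000/27 = -3703.70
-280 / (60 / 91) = -1274/3 = -424.67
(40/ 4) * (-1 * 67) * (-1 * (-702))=-470340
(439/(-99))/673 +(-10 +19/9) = -526052/66627 = -7.90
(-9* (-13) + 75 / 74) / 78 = 2911/1924 = 1.51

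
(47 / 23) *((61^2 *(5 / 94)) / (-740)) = -3721/6808 = -0.55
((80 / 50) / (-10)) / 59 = -4/1475 = 0.00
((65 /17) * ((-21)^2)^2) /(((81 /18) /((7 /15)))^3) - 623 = 21308147/103275 = 206.32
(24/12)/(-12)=-1/6 = -0.17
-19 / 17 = -1.12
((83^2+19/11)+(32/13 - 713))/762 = 294589/36322 = 8.11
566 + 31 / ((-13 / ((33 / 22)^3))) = 58027/104 = 557.95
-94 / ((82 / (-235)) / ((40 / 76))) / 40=11045/3116 = 3.54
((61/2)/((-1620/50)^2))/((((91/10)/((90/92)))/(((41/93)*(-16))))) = -3126250/141899121 = -0.02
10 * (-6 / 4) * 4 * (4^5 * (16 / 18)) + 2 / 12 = -327679/6 = -54613.17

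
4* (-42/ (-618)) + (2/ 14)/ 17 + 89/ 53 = 1272928/649621 = 1.96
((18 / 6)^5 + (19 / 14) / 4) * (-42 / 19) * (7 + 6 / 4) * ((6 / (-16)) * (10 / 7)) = 10424655/4256 = 2449.40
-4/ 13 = -0.31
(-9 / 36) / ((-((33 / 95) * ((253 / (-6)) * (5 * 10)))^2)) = 361/774508900 = 0.00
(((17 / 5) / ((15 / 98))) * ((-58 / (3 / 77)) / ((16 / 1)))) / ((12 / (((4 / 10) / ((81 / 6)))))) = -1860089/364500 = -5.10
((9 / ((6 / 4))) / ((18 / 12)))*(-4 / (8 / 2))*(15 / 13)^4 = -202500/28561 = -7.09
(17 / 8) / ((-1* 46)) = -17/368 = -0.05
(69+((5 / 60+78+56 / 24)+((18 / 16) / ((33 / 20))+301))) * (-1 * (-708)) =3513155/11 = 319377.73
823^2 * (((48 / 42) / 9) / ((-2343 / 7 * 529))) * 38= -205908016/11155023 = -18.46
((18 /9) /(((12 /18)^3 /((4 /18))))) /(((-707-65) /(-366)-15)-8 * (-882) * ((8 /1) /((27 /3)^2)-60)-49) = -1647/464152052 = 0.00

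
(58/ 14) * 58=1682/7 = 240.29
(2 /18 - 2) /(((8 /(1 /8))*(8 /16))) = -17/288 = -0.06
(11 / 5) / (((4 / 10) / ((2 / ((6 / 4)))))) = 22/3 = 7.33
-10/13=-0.77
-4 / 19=-0.21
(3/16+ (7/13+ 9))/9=2023/1872 = 1.08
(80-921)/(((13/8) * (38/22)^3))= -8954968/89167 = -100.43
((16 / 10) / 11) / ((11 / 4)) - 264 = -263.95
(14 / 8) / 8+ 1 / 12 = 29/96 = 0.30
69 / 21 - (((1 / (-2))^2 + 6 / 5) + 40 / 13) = -2259/1820 = -1.24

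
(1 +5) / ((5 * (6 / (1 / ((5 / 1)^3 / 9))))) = 9/625 = 0.01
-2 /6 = -1/3 = -0.33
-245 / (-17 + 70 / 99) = 24255/1613 = 15.04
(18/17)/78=3/221 = 0.01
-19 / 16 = -1.19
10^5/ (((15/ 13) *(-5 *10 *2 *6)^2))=13/54 = 0.24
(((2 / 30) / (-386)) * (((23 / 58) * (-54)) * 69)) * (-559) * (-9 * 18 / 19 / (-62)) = -646719957/32966330 = -19.62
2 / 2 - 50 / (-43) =93/43 = 2.16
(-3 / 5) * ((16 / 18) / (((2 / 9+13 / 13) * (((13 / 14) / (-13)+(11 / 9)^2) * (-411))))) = 9072/12153955 = 0.00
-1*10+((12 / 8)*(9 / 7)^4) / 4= -172397/19208 = -8.98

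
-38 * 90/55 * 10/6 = -1140/11 = -103.64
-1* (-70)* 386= 27020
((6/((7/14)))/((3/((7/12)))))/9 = 7/27 = 0.26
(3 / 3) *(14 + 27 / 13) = 209/13 = 16.08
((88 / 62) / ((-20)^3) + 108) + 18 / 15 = 6770389/62000 = 109.20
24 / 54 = 4/9 = 0.44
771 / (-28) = -771/28 = -27.54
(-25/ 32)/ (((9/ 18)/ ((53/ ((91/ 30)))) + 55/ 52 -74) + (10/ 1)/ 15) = 86125/7964512 = 0.01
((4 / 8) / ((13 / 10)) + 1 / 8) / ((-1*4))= -53/416 = -0.13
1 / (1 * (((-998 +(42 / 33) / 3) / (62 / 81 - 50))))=10967/222210 = 0.05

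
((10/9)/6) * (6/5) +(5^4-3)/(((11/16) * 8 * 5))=22.84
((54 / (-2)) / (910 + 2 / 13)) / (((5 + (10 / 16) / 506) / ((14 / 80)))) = -207207/199615700 = 0.00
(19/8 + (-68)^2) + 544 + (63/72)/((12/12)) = 20685/4 = 5171.25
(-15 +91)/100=19/25 = 0.76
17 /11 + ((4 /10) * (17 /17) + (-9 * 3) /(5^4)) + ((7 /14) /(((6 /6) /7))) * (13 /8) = 834873/110000 = 7.59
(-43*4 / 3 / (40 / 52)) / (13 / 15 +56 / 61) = -68198/1633 = -41.76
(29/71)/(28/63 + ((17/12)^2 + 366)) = 4176/3767047 = 0.00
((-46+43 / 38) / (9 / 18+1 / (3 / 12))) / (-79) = 1705/13509 = 0.13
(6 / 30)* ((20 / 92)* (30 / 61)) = 30/1403 = 0.02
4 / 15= 0.27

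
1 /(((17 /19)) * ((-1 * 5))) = -19/85 = -0.22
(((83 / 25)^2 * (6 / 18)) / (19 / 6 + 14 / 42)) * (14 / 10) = 13778/9375 = 1.47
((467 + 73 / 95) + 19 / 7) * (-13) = -4067323/665 = -6116.28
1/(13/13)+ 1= 2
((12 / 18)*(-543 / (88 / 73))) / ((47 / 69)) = -911697/2068 = -440.86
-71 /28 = -2.54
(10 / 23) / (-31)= -10/713 = -0.01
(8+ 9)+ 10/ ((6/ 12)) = 37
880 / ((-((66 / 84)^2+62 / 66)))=-5691840/10069 = -565.28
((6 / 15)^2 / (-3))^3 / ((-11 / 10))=128/928125 = 0.00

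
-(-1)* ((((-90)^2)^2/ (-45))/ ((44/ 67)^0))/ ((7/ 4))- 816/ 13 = -75821712/91 = -833205.63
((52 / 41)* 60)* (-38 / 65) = -1824/41 = -44.49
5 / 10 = 1/2 = 0.50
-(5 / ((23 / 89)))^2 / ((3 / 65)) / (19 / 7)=-90101375/30153 = -2988.14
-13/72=-0.18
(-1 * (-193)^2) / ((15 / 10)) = -74498/3 = -24832.67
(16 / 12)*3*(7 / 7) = 4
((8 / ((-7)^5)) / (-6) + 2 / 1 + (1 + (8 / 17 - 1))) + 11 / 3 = 1753553/285719 = 6.14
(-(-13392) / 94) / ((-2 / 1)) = -3348/47 = -71.23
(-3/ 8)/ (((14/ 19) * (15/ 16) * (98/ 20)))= -38/343 = -0.11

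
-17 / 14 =-1.21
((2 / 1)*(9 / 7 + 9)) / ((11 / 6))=864/77 = 11.22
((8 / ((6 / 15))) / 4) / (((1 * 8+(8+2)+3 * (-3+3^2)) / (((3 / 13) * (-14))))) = -0.45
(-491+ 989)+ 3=501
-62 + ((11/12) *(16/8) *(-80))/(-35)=-1214/21 = -57.81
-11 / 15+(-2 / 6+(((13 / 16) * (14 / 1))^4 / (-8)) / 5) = -206249171/491520 = -419.62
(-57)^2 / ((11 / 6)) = 19494/11 = 1772.18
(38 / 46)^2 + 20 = 10941/529 = 20.68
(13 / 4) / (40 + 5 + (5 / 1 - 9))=13/164 = 0.08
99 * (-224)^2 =4967424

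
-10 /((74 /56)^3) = -219520/50653 = -4.33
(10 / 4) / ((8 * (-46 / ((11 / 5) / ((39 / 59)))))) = -649/28704 = -0.02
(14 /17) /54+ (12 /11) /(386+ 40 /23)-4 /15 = -27984563/112567455 = -0.25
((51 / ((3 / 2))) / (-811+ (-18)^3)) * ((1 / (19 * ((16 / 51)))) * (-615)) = 533205/1009736 = 0.53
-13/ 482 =-0.03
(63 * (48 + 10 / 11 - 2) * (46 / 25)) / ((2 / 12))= 8972208/275 = 32626.21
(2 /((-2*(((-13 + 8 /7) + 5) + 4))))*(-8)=-14/5 = -2.80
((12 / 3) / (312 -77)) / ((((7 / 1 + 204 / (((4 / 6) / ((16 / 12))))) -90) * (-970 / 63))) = -126/37041875 = 0.00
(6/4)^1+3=9/2 = 4.50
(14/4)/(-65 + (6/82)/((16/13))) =-0.05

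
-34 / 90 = -17/45 = -0.38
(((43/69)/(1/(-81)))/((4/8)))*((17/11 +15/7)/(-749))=659448/1326479 = 0.50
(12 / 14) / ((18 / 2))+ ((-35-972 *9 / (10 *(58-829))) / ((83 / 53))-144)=-370745831/2239755 = -165.53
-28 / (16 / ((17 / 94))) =-119/376 = -0.32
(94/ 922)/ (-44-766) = -47/373410 = 0.00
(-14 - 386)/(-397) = 400/397 = 1.01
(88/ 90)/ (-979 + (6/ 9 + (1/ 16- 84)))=-704/764835 = 0.00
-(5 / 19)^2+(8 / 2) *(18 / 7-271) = -2713451/2527 = -1073.78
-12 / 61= -0.20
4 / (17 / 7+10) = 28/87 = 0.32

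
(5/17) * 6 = 30/17 = 1.76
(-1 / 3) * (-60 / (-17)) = -20/17 = -1.18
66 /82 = 33/41 = 0.80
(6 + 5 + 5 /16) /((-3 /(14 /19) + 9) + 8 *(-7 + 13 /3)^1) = -3801/5512 = -0.69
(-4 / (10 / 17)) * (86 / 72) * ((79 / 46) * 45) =-57749/92 = -627.71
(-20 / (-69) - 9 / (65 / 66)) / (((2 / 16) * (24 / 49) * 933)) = -0.15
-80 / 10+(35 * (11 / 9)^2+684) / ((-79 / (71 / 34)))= -5974897/217566 = -27.46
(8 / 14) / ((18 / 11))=22/63 = 0.35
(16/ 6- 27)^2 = 5329/9 = 592.11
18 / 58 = 0.31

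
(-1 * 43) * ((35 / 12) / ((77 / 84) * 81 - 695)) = 1505/7449 = 0.20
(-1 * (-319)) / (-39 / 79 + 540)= 25201/42621 = 0.59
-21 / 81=-7/27 = -0.26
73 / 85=0.86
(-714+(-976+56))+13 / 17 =-27765/17 = -1633.24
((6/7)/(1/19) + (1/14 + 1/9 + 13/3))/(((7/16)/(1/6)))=10484/1323 = 7.92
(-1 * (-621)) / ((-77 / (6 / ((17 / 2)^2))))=-14904/22253 = -0.67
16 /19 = 0.84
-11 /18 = -0.61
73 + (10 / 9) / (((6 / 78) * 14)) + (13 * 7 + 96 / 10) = 55009/315 = 174.63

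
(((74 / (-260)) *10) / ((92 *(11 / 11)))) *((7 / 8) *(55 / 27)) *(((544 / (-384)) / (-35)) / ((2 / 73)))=-505087/6200064 = -0.08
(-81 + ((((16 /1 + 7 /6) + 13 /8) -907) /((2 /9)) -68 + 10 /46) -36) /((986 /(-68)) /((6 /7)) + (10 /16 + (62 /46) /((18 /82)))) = 13849857/33622 = 411.93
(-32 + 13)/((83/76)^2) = -109744/6889 = -15.93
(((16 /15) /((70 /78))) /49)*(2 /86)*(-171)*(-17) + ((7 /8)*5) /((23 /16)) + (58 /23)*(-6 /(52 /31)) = -478119431/110248775 = -4.34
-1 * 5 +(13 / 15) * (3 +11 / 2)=71/30 = 2.37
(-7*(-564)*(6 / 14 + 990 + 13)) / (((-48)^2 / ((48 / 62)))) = 41266/31 = 1331.16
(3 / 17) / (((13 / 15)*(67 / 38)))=1710/14807 = 0.12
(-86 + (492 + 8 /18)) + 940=12118/9 = 1346.44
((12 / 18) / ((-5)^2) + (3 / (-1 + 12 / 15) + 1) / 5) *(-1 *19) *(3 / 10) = 1976/125 = 15.81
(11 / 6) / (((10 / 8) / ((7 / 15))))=0.68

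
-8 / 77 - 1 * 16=-1240/77 = -16.10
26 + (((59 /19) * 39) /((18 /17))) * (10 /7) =75569/399 = 189.40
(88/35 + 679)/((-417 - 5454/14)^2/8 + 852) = 111314/13421375 = 0.01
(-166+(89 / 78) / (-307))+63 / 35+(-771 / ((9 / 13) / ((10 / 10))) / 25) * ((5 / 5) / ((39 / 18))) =-110608799/598650 = -184.76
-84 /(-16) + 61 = 265/4 = 66.25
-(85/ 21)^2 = -7225/441 = -16.38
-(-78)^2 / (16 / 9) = -13689/4 = -3422.25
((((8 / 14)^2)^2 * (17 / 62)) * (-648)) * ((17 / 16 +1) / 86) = -1454112/3200533 = -0.45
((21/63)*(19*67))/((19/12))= 268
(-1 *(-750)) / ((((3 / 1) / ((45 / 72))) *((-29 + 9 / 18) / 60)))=-6250/19 = -328.95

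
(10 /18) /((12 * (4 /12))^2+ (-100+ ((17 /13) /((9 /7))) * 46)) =-65/4354 = -0.01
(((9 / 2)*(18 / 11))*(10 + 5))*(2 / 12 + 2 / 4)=810/11 = 73.64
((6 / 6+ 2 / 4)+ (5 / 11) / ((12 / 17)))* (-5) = -10.72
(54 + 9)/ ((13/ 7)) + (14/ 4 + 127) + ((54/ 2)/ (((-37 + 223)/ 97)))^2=18124227/49972 = 362.69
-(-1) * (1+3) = 4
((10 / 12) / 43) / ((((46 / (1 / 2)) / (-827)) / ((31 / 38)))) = -128185/901968 = -0.14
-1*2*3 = -6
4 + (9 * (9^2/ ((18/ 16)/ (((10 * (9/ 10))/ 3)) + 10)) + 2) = 6330/83 = 76.27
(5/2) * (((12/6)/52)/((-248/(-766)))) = 1915/6448 = 0.30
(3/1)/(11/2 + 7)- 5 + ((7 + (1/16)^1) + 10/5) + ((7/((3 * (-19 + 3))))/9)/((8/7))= 370511/86400 = 4.29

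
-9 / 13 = -0.69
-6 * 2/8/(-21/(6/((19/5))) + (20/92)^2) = 2645/23369 = 0.11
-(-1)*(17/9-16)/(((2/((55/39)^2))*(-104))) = 384175/2847312 = 0.13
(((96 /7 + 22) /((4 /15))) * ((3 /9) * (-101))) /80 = -12625/224 = -56.36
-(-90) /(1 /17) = 1530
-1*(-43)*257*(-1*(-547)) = 6044897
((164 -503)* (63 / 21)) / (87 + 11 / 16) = -11.60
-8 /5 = -1.60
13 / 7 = 1.86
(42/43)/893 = 42/38399 = 0.00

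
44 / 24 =11/6 = 1.83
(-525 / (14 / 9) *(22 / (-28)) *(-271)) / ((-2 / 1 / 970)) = 975904875/28 = 34853745.54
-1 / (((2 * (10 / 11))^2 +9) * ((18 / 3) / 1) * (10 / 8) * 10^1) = -121/111675 = 0.00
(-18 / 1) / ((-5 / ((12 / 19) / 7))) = 216/665 = 0.32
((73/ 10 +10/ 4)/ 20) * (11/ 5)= 539/500 = 1.08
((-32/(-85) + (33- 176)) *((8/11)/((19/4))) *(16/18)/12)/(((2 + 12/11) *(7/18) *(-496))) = 16164/5957735 = 0.00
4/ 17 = 0.24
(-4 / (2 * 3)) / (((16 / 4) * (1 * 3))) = -1/18 = -0.06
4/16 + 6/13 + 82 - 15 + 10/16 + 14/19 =136489/1976 = 69.07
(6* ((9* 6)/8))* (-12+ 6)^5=-314928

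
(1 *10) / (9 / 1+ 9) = 5/9 = 0.56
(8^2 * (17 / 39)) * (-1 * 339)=-122944/13 = -9457.23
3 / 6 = 1/2 = 0.50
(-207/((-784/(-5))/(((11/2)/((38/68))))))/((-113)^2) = -193545/190207024 = 0.00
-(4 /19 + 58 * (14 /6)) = -7726/57 = -135.54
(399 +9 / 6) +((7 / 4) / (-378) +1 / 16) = 173041/432 = 400.56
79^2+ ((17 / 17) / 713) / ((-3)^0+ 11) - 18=53243989/8556 = 6223.00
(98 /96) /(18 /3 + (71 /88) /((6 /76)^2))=1617/214552 = 0.01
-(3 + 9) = -12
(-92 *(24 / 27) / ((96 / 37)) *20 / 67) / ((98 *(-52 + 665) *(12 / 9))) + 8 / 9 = 0.89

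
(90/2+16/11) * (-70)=-35770/11 = -3251.82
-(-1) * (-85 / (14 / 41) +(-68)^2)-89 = 60005/14 = 4286.07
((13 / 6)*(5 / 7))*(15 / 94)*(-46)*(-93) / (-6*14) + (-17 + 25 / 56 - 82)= -511869/4606 = -111.13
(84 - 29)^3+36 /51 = 2828387/17 = 166375.71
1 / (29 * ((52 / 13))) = 1/116 = 0.01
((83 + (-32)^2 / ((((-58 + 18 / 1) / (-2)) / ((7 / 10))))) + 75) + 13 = 5171/25 = 206.84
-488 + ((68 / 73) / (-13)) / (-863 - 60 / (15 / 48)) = -488583092/1001195 = -488.00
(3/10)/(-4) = -3/40 = -0.08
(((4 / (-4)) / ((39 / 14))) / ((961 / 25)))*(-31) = 0.29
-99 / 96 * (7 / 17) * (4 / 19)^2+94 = 93.98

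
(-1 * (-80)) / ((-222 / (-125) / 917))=4585000/111 = 41306.31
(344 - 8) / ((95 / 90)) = 6048/19 = 318.32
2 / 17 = 0.12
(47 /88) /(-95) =-47/8360 = -0.01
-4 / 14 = -2/7 = -0.29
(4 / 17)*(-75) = -300/17 = -17.65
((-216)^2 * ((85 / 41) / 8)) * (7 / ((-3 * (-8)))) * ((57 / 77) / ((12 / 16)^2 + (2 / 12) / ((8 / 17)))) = 14128020/4961 = 2847.82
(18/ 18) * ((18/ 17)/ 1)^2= 324/289 = 1.12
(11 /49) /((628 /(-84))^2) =99/24649 = 0.00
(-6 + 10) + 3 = 7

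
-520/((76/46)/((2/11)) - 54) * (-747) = -8934120/1033 = -8648.71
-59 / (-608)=59/608 = 0.10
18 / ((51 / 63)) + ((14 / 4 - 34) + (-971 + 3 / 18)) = -49934/51 = -979.10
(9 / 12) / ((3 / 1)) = 1/4 = 0.25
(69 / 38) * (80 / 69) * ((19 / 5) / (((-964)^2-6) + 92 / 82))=41/4762617 = 0.00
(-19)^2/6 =361/6 = 60.17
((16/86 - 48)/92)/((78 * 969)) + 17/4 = 635379055/149501196 = 4.25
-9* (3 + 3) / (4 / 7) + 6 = -177/2 = -88.50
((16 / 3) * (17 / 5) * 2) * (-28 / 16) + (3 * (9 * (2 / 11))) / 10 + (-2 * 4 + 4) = -11051/165 = -66.98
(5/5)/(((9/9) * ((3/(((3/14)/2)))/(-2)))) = -1/14 = -0.07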